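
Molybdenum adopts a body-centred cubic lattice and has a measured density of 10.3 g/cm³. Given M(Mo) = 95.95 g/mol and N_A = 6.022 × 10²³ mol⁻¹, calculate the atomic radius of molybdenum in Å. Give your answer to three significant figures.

1.36 Å

For a BCC cell (Z = 2), a³ = Z·M/(N_A·ρ) = 2 × 95.95 / (6.022 × 10²³ × 10.30) = 3.094 × 10^-23 cm³, so a = 3.139 × 10^-8 cm = 3.139 Å.
Atoms touch along the body diagonal, so √3·a = 4r, so r = 0.4330 × a = 1.36 Å.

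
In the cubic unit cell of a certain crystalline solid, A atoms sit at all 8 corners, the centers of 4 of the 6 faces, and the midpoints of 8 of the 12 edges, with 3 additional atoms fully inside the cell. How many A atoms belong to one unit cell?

8

Corner atoms are shared by 8 cells (1/8 each), face atoms by 2 (1/2 each), edge atoms by 4 (1/4 each), interior atoms are unshared.
Net atoms = 8 × 1/8 + 4 × 1/2 + 8 × 1/4 + 3 = 1 + 2 + 2 + 3 = 8.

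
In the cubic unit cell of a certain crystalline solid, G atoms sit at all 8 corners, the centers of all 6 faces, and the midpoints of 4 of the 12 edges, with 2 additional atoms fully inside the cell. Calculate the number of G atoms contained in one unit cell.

Corner atoms are shared by 8 cells (1/8 each), face atoms by 2 (1/2 each), edge atoms by 4 (1/4 each), interior atoms are unshared.
Net atoms = 8 × 1/8 + 6 × 1/2 + 4 × 1/4 + 2 = 1 + 3 + 1 + 2 = 7.

7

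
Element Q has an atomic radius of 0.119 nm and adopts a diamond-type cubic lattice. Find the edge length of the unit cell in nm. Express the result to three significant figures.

0.550 nm

In a diamond cubic lattice, nearest neighbors lie along the body diagonal with √3·a = 8r.
a = 8r/√3 = 8 × 0.119 / 1.7321 = 0.550 nm.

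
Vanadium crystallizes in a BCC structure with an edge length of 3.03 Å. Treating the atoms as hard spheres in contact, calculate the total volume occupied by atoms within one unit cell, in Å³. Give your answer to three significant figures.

18.9 Å³

In a BCC lattice atoms touch along the body diagonal, so √3·a = 4r, so r = 0.4330a = 1.312 Å.
V_atoms = Z × (4/3)πr³ = 2 × (4/3)π × (1.312)³ = 18.9 Å³.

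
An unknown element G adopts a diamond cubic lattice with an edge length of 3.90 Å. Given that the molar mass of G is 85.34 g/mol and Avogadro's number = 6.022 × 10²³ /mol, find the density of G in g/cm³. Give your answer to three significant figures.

A diamond cubic unit cell contains Z = 8 atoms.
Cell volume: a³ = (3.90 Å)³ = (3.900 × 10^-8 cm)³ = 5.932 × 10^-23 cm³.
ρ = Z·M/(N_A·a³) = 8 × 85.34 / (6.022 × 10²³ × 5.932 × 10^-23) = 19.11 g/cm³.

19.1 g/cm³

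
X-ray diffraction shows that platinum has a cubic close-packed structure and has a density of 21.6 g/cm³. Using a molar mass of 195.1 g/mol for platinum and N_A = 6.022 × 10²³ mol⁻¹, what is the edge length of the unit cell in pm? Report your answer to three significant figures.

391 pm

With Z = 4 atoms per FCC cell, a³ = Z·M/(N_A·ρ) = 4 × 195.1 / (6.022 × 10²³ × 21.60 g/cm³) = 6.000 × 10^-23 cm³.
a = (6.000 × 10^-23)^(1/3) = 3.915 × 10^-8 cm = 391 pm.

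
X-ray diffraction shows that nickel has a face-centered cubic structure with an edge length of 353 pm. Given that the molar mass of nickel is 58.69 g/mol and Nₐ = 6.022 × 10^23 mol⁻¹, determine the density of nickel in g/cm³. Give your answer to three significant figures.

8.86 g/cm³

An FCC unit cell contains Z = 4 atoms.
Cell volume: a³ = (353 pm)³ = (3.530 × 10^-8 cm)³ = 4.399 × 10^-23 cm³.
ρ = Z·M/(N_A·a³) = 4 × 58.69 / (6.022 × 10²³ × 4.399 × 10^-23) = 8.863 g/cm³.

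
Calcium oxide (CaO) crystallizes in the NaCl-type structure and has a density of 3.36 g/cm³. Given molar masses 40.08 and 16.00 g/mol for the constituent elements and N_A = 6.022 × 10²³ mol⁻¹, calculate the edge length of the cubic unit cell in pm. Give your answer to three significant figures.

480 pm

M(CaO) = 56.08 g/mol; Z = 4 formula units per cell.
a³ = Z·M/(N_A·ρ) = 4 × 56.08 / (6.022 × 10²³ × 3.36) = 1.109 × 10^-22 cm³, so a = 4.804 × 10^-8 cm = 480 pm.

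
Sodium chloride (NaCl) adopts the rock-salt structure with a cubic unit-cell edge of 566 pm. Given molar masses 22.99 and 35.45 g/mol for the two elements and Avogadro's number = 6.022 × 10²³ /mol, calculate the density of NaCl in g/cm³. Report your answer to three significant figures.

2.14 g/cm³

The rock-salt structure contains Z = 4 formula units per cell; M(NaCl) = 22.99 + 35.45 = 58.44 g/mol.
a³ = (5.660 × 10^-8 cm)³ = 1.813 × 10^-22 cm³.
ρ = 4 × 58.44 / (6.022 × 10²³ × 1.813 × 10^-22) = 2.141 g/cm³.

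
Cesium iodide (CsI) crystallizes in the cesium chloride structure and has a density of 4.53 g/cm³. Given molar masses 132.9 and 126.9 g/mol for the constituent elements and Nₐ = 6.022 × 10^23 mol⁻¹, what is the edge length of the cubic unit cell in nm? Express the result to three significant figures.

0.457 nm

M(CsI) = 259.8 g/mol; Z = 1 formula unit per cell.
a³ = Z·M/(N_A·ρ) = 1 × 259.8 / (6.022 × 10²³ × 4.53) = 9.524 × 10^-23 cm³, so a = 4.567 × 10^-8 cm = 0.457 nm.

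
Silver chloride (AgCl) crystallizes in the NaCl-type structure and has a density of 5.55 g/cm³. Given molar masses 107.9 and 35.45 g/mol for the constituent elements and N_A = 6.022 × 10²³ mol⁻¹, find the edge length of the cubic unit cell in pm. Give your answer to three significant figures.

556 pm

M(AgCl) = 143.35 g/mol; Z = 4 formula units per cell.
a³ = Z·M/(N_A·ρ) = 4 × 143.35 / (6.022 × 10²³ × 5.55) = 1.716 × 10^-22 cm³, so a = 5.557 × 10^-8 cm = 556 pm.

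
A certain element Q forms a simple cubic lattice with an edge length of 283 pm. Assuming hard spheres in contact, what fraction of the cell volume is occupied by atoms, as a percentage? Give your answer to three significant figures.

52.4%

In a simple cubic lattice atoms touch along the cell edge, so a = 2r, so r = 0.5000a = 141.5 pm.
Packing fraction = Z·(4/3)πr³ / a³ = 1 × (4/3)π × (141.5)³ / (283)³ = 0.5236 = 52.4%.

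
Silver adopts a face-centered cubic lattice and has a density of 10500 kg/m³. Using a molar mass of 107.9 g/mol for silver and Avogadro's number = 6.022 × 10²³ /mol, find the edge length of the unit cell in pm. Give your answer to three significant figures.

409 pm

With Z = 4 atoms per FCC cell, a³ = Z·M/(N_A·ρ) = 4 × 107.9 / (6.022 × 10²³ × 10.50 g/cm³) = 6.826 × 10^-23 cm³.
a = (6.826 × 10^-23)^(1/3) = 4.087 × 10^-8 cm = 409 pm.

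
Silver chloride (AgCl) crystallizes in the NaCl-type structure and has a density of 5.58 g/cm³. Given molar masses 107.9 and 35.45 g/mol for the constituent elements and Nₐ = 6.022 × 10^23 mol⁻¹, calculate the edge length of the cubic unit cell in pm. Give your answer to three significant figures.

555 pm

M(AgCl) = 143.35 g/mol; Z = 4 formula units per cell.
a³ = Z·M/(N_A·ρ) = 4 × 143.35 / (6.022 × 10²³ × 5.58) = 1.706 × 10^-22 cm³, so a = 5.547 × 10^-8 cm = 555 pm.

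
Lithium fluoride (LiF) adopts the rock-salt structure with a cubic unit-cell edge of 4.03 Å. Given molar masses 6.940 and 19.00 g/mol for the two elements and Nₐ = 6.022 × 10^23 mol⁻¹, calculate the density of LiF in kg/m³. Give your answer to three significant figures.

The rock-salt structure contains Z = 4 formula units per cell; M(LiF) = 6.940 + 19.00 = 25.94 g/mol.
a³ = (4.030 × 10^-8 cm)³ = 6.545 × 10^-23 cm³.
ρ = 4 × 25.94 / (6.022 × 10²³ × 6.545 × 10^-23) = 2.633 g/cm³ = 2630 kg/m³.

2630 kg/m³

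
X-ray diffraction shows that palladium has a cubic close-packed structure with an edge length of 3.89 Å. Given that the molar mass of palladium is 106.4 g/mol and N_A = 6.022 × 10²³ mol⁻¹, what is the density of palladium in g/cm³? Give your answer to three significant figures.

12.0 g/cm³

An FCC unit cell contains Z = 4 atoms.
Cell volume: a³ = (3.89 Å)³ = (3.890 × 10^-8 cm)³ = 5.886 × 10^-23 cm³.
ρ = Z·M/(N_A·a³) = 4 × 106.4 / (6.022 × 10²³ × 5.886 × 10^-23) = 12.01 g/cm³.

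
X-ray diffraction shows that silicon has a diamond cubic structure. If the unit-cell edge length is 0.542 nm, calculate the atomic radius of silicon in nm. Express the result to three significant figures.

In a diamond cubic lattice, nearest neighbors lie along the body diagonal with √3·a = 8r.
r = √3·a/8 = 1.7321 × 0.542 / 8 = 0.117 nm.

0.117 nm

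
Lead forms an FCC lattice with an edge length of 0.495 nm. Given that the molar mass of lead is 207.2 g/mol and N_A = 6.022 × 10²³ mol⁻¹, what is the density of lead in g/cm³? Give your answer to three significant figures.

An FCC unit cell contains Z = 4 atoms.
Cell volume: a³ = (0.495 nm)³ = (4.950 × 10^-8 cm)³ = 1.213 × 10^-22 cm³.
ρ = Z·M/(N_A·a³) = 4 × 207.2 / (6.022 × 10²³ × 1.213 × 10^-22) = 11.35 g/cm³.

11.3 g/cm³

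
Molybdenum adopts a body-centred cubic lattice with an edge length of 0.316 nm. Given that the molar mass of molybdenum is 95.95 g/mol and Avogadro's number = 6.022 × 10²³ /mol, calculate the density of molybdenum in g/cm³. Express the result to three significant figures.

A BCC unit cell contains Z = 2 atoms.
Cell volume: a³ = (0.316 nm)³ = (3.160 × 10^-8 cm)³ = 3.155 × 10^-23 cm³.
ρ = Z·M/(N_A·a³) = 2 × 95.95 / (6.022 × 10²³ × 3.155 × 10^-23) = 10.10 g/cm³.

10.1 g/cm³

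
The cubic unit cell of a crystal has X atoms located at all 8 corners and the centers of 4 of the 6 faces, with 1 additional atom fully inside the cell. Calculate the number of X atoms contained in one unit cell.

4

Corner atoms are shared by 8 cells (1/8 each), face atoms by 2 (1/2 each), interior atoms are unshared.
Net atoms = 8 × 1/8 + 4 × 1/2 + 1 = 1 + 2 + 1 = 4.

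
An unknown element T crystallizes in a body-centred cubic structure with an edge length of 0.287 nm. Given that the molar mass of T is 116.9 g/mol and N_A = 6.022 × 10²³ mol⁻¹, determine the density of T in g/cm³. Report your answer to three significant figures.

16.4 g/cm³

A BCC unit cell contains Z = 2 atoms.
Cell volume: a³ = (0.287 nm)³ = (2.870 × 10^-8 cm)³ = 2.364 × 10^-23 cm³.
ρ = Z·M/(N_A·a³) = 2 × 116.9 / (6.022 × 10²³ × 2.364 × 10^-23) = 16.42 g/cm³.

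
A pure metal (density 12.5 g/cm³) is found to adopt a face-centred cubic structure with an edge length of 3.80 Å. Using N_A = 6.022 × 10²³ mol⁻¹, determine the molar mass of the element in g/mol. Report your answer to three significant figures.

103 g/mol

An FCC cell has Z = 4 atoms; a = 3.800 × 10^-8 cm.
M = ρ·N_A·a³/Z = 12.5 × 6.022 × 10²³ × 5.487 × 10^-23 / 4 = 103 g/mol.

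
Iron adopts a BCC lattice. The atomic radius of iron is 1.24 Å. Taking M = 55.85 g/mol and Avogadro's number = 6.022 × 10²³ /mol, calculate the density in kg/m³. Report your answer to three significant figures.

In a BCC lattice, atoms touch along the body diagonal, so √3·a = 4r, giving a = 2.864 Å = 2.864 × 10^-8 cm.
With Z = 2, ρ = Z·M/(N_A·a³) = 2 × 55.85 / (6.022 × 10²³ × 2.348 × 10^-23) = 7.899 g/cm³ = 7900 kg/m³.

7900 kg/m³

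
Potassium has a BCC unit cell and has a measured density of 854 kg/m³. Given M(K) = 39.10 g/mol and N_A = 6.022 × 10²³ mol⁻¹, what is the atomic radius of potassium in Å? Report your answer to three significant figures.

For a BCC cell (Z = 2), a³ = Z·M/(N_A·ρ) = 2 × 39.10 / (6.022 × 10²³ × 0.8540) = 1.521 × 10^-22 cm³, so a = 5.337 × 10^-8 cm = 5.337 Å.
Atoms touch along the body diagonal, so √3·a = 4r, so r = 0.4330 × a = 2.31 Å.

2.31 Å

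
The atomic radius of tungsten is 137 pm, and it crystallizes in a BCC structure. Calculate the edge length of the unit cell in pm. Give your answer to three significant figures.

In a BCC lattice, atoms touch along the body diagonal, so √3·a = 4r.
a = 4r/√3 = 4 × 137 / 1.7321 = 316 pm.

316 pm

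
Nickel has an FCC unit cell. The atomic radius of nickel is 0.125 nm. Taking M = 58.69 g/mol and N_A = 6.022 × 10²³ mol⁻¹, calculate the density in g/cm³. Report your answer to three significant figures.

In an FCC lattice, atoms touch along the face diagonal, so √2·a = 4r, giving a = 0.3536 nm = 3.536 × 10^-8 cm.
With Z = 4, ρ = Z·M/(N_A·a³) = 4 × 58.69 / (6.022 × 10²³ × 4.419 × 10^-23) = 8.821 g/cm³.

8.82 g/cm³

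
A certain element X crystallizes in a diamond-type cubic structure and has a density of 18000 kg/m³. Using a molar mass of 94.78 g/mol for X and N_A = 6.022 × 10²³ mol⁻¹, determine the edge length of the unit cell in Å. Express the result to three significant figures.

With Z = 8 atoms per diamond cubic cell, a³ = Z·M/(N_A·ρ) = 8 × 94.78 / (6.022 × 10²³ × 18.00 g/cm³) = 6.995 × 10^-23 cm³.
a = (6.995 × 10^-23)^(1/3) = 4.120 × 10^-8 cm = 4.12 Å.

4.12 Å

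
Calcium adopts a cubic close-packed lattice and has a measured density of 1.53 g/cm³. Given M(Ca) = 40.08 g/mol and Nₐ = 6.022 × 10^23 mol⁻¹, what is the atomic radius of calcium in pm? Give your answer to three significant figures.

For an FCC cell (Z = 4), a³ = Z·M/(N_A·ρ) = 4 × 40.08 / (6.022 × 10²³ × 1.530) = 1.740 × 10^-22 cm³, so a = 5.583 × 10^-8 cm = 558.3 pm.
Atoms touch along the face diagonal, so √2·a = 4r, so r = 0.3536 × a = 197 pm.

197 pm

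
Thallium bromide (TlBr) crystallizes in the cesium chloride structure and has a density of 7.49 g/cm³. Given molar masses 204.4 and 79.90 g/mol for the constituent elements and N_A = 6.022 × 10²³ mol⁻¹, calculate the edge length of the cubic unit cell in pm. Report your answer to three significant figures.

M(TlBr) = 284.3 g/mol; Z = 1 formula unit per cell.
a³ = Z·M/(N_A·ρ) = 1 × 284.3 / (6.022 × 10²³ × 7.49) = 6.303 × 10^-23 cm³, so a = 3.980 × 10^-8 cm = 398 pm.

398 pm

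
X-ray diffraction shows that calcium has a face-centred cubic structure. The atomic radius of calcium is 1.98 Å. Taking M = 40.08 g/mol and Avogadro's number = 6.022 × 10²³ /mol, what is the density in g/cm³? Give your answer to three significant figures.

In an FCC lattice, atoms touch along the face diagonal, so √2·a = 4r, giving a = 5.600 Å = 5.600 × 10^-8 cm.
With Z = 4, ρ = Z·M/(N_A·a³) = 4 × 40.08 / (6.022 × 10²³ × 1.756 × 10^-22) = 1.516 g/cm³.

1.52 g/cm³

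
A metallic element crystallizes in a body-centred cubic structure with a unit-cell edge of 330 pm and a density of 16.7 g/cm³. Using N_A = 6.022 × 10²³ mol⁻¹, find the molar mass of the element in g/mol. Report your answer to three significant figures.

181 g/mol

A BCC cell has Z = 2 atoms; a = 3.300 × 10^-8 cm.
M = ρ·N_A·a³/Z = 16.7 × 6.022 × 10²³ × 3.594 × 10^-23 / 2 = 181 g/mol.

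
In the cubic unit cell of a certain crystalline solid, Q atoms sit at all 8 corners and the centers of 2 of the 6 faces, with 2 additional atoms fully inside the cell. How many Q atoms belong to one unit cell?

4

Corner atoms are shared by 8 cells (1/8 each), face atoms by 2 (1/2 each), interior atoms are unshared.
Net atoms = 8 × 1/8 + 2 × 1/2 + 2 = 1 + 1 + 2 = 4.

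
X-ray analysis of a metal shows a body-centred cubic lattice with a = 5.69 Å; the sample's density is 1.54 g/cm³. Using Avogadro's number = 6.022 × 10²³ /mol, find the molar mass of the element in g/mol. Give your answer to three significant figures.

85.4 g/mol

A BCC cell has Z = 2 atoms; a = 5.690 × 10^-8 cm.
M = ρ·N_A·a³/Z = 1.54 × 6.022 × 10²³ × 1.842 × 10^-22 / 2 = 85.4 g/mol.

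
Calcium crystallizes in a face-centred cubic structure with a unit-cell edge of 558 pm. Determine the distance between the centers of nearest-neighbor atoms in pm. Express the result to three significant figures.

395 pm

In an FCC structure, atoms touch along the face diagonal, so √2·a = 4r; the nearest-neighbor distance equals 2r = 0.7071·a.
d = 0.7071 × 558 = 395 pm.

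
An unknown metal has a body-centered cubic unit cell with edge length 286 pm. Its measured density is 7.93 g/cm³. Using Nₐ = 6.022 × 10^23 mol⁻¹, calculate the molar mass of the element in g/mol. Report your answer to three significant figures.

55.9 g/mol

A BCC cell has Z = 2 atoms; a = 2.860 × 10^-8 cm.
M = ρ·N_A·a³/Z = 7.93 × 6.022 × 10²³ × 2.339 × 10^-23 / 2 = 55.9 g/mol.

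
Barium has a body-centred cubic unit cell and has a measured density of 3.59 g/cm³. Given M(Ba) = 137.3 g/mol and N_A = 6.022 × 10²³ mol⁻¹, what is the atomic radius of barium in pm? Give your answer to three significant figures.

For a BCC cell (Z = 2), a³ = Z·M/(N_A·ρ) = 2 × 137.3 / (6.022 × 10²³ × 3.590) = 1.270 × 10^-22 cm³, so a = 5.027 × 10^-8 cm = 502.7 pm.
Atoms touch along the body diagonal, so √3·a = 4r, so r = 0.4330 × a = 218 pm.

218 pm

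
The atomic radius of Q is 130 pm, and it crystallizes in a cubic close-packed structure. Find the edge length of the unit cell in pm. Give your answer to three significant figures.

368 pm

In an FCC lattice, atoms touch along the face diagonal, so √2·a = 4r.
a = 4r/√2 = 4 × 130 / 1.4142 = 368 pm.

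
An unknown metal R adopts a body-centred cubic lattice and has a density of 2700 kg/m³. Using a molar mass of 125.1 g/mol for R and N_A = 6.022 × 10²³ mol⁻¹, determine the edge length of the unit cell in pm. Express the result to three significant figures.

536 pm

With Z = 2 atoms per BCC cell, a³ = Z·M/(N_A·ρ) = 2 × 125.1 / (6.022 × 10²³ × 2.700 g/cm³) = 1.539 × 10^-22 cm³.
a = (1.539 × 10^-22)^(1/3) = 5.359 × 10^-8 cm = 536 pm.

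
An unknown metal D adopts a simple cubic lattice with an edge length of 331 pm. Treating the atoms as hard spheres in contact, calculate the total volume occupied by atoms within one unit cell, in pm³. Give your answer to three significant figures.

In a simple cubic lattice atoms touch along the cell edge, so a = 2r, so r = 0.5000a = 165.5 pm.
V_atoms = Z × (4/3)πr³ = 1 × (4/3)π × (165.5)³ = 1.90 × 10^7 pm³.

1.90 × 10^7 pm³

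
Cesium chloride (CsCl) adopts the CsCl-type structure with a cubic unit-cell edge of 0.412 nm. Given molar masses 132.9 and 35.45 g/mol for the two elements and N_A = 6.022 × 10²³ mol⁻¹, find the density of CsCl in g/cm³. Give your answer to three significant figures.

The CsCl-type structure contains Z = 1 formula unit per cell; M(CsCl) = 132.9 + 35.45 = 168.35 g/mol.
a³ = (4.120 × 10^-8 cm)³ = 6.993 × 10^-23 cm³.
ρ = 1 × 168.35 / (6.022 × 10²³ × 6.993 × 10^-23) = 3.997 g/cm³.

4.00 g/cm³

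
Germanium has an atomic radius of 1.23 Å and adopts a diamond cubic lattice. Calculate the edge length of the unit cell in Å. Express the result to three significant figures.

In a diamond cubic lattice, nearest neighbors lie along the body diagonal with √3·a = 8r.
a = 8r/√3 = 8 × 1.23 / 1.7321 = 5.68 Å.

5.68 Å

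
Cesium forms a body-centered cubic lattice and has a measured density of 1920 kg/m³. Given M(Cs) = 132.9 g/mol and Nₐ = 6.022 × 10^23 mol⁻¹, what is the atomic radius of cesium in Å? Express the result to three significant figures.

2.65 Å

For a BCC cell (Z = 2), a³ = Z·M/(N_A·ρ) = 2 × 132.9 / (6.022 × 10²³ × 1.920) = 2.299 × 10^-22 cm³, so a = 6.126 × 10^-8 cm = 6.126 Å.
Atoms touch along the body diagonal, so √3·a = 4r, so r = 0.4330 × a = 2.65 Å.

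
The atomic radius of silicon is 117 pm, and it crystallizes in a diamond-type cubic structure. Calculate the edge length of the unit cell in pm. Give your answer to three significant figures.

540 pm

In a diamond cubic lattice, nearest neighbors lie along the body diagonal with √3·a = 8r.
a = 8r/√3 = 8 × 117 / 1.7321 = 540 pm.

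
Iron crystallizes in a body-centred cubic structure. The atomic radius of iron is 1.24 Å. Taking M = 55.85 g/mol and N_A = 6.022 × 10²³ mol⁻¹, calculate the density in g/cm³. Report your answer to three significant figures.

7.90 g/cm³

In a BCC lattice, atoms touch along the body diagonal, so √3·a = 4r, giving a = 2.864 Å = 2.864 × 10^-8 cm.
With Z = 2, ρ = Z·M/(N_A·a³) = 2 × 55.85 / (6.022 × 10²³ × 2.348 × 10^-23) = 7.899 g/cm³.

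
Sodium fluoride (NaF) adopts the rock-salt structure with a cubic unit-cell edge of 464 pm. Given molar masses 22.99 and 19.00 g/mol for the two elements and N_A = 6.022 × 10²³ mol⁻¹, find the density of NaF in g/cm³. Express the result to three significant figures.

2.79 g/cm³

The rock-salt structure contains Z = 4 formula units per cell; M(NaF) = 22.99 + 19.00 = 41.99 g/mol.
a³ = (4.640 × 10^-8 cm)³ = 9.990 × 10^-23 cm³.
ρ = 4 × 41.99 / (6.022 × 10²³ × 9.990 × 10^-23) = 2.792 g/cm³.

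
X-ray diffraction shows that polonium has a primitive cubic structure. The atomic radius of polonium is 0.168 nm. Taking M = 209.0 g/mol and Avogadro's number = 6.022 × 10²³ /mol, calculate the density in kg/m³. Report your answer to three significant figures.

9150 kg/m³

In a simple cubic lattice, atoms touch along the cell edge, so a = 2r, giving a = 0.3360 nm = 3.360 × 10^-8 cm.
With Z = 1, ρ = Z·M/(N_A·a³) = 1 × 209.0 / (6.022 × 10²³ × 3.793 × 10^-23) = 9.149 g/cm³ = 9150 kg/m³.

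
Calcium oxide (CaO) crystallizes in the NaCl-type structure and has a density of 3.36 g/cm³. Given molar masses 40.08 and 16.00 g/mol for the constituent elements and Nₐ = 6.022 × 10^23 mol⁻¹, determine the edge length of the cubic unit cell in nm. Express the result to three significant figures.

0.480 nm

M(CaO) = 56.08 g/mol; Z = 4 formula units per cell.
a³ = Z·M/(N_A·ρ) = 4 × 56.08 / (6.022 × 10²³ × 3.36) = 1.109 × 10^-22 cm³, so a = 4.804 × 10^-8 cm = 0.480 nm.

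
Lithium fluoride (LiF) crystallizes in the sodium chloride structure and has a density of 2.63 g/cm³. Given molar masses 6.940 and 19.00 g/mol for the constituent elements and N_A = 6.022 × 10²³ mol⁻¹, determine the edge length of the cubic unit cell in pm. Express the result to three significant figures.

M(LiF) = 25.94 g/mol; Z = 4 formula units per cell.
a³ = Z·M/(N_A·ρ) = 4 × 25.94 / (6.022 × 10²³ × 2.63) = 6.551 × 10^-23 cm³, so a = 4.031 × 10^-8 cm = 403 pm.

403 pm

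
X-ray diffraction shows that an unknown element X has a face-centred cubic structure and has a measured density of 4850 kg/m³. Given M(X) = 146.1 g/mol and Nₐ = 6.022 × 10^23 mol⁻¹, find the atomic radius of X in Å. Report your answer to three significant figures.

For an FCC cell (Z = 4), a³ = Z·M/(N_A·ρ) = 4 × 146.1 / (6.022 × 10²³ × 4.850) = 2.001 × 10^-22 cm³, so a = 5.849 × 10^-8 cm = 5.849 Å.
Atoms touch along the face diagonal, so √2·a = 4r, so r = 0.3536 × a = 2.07 Å.

2.07 Å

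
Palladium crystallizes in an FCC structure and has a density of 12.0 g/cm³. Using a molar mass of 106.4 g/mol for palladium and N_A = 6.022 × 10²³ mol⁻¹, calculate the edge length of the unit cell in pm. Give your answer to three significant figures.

389 pm

With Z = 4 atoms per FCC cell, a³ = Z·M/(N_A·ρ) = 4 × 106.4 / (6.022 × 10²³ × 12.00 g/cm³) = 5.890 × 10^-23 cm³.
a = (5.890 × 10^-23)^(1/3) = 3.891 × 10^-8 cm = 389 pm.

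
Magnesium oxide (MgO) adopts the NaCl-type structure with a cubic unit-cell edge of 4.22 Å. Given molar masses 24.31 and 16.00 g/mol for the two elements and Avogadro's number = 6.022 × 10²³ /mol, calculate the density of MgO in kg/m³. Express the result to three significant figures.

3560 kg/m³

The NaCl-type structure contains Z = 4 formula units per cell; M(MgO) = 24.31 + 16.00 = 40.31 g/mol.
a³ = (4.220 × 10^-8 cm)³ = 7.515 × 10^-23 cm³.
ρ = 4 × 40.31 / (6.022 × 10²³ × 7.515 × 10^-23) = 3.563 g/cm³ = 3560 kg/m³.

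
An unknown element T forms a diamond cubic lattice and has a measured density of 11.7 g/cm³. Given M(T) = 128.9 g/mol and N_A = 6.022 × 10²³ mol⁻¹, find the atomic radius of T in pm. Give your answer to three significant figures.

114 pm

For a diamond cubic cell (Z = 8), a³ = Z·M/(N_A·ρ) = 8 × 128.9 / (6.022 × 10²³ × 11.70) = 1.464 × 10^-22 cm³, so a = 5.270 × 10^-8 cm = 527.0 pm.
Nearest neighbors lie along the body diagonal with √3·a = 8r, so r = 0.2165 × a = 114 pm.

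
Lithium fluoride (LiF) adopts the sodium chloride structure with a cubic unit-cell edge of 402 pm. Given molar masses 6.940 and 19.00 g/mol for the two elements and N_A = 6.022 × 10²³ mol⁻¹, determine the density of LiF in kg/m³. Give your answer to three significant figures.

2650 kg/m³

The sodium chloride structure contains Z = 4 formula units per cell; M(LiF) = 6.940 + 19.00 = 25.94 g/mol.
a³ = (4.020 × 10^-8 cm)³ = 6.496 × 10^-23 cm³.
ρ = 4 × 25.94 / (6.022 × 10²³ × 6.496 × 10^-23) = 2.652 g/cm³ = 2650 kg/m³.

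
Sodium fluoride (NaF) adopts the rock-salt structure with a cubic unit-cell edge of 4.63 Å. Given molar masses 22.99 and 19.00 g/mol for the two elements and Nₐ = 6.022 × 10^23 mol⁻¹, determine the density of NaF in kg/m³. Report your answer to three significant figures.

2810 kg/m³

The rock-salt structure contains Z = 4 formula units per cell; M(NaF) = 22.99 + 19.00 = 41.99 g/mol.
a³ = (4.630 × 10^-8 cm)³ = 9.925 × 10^-23 cm³.
ρ = 4 × 41.99 / (6.022 × 10²³ × 9.925 × 10^-23) = 2.810 g/cm³ = 2810 kg/m³.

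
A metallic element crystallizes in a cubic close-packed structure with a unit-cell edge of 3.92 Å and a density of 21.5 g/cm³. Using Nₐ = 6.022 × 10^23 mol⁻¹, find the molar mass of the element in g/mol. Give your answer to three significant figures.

195 g/mol

An FCC cell has Z = 4 atoms; a = 3.920 × 10^-8 cm.
M = ρ·N_A·a³/Z = 21.5 × 6.022 × 10²³ × 6.024 × 10^-23 / 4 = 195 g/mol.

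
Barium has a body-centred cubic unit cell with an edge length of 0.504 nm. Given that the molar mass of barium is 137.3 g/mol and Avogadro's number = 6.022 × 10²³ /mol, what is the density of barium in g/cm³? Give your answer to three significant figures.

A BCC unit cell contains Z = 2 atoms.
Cell volume: a³ = (0.504 nm)³ = (5.040 × 10^-8 cm)³ = 1.280 × 10^-22 cm³.
ρ = Z·M/(N_A·a³) = 2 × 137.3 / (6.022 × 10²³ × 1.280 × 10^-22) = 3.562 g/cm³.

3.56 g/cm³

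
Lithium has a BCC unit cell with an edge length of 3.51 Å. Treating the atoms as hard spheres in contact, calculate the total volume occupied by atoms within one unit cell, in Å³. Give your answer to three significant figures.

In a BCC lattice atoms touch along the body diagonal, so √3·a = 4r, so r = 0.4330a = 1.520 Å.
V_atoms = Z × (4/3)πr³ = 2 × (4/3)π × (1.520)³ = 29.4 Å³.

29.4 Å³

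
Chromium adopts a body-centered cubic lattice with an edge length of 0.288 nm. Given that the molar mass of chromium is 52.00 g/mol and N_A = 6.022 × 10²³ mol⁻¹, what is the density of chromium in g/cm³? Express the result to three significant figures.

7.23 g/cm³

A BCC unit cell contains Z = 2 atoms.
Cell volume: a³ = (0.288 nm)³ = (2.880 × 10^-8 cm)³ = 2.389 × 10^-23 cm³.
ρ = Z·M/(N_A·a³) = 2 × 52.00 / (6.022 × 10²³ × 2.389 × 10^-23) = 7.230 g/cm³.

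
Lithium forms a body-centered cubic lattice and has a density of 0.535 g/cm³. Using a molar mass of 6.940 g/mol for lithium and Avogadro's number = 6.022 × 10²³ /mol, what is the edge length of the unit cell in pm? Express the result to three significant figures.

With Z = 2 atoms per BCC cell, a³ = Z·M/(N_A·ρ) = 2 × 6.940 / (6.022 × 10²³ × 0.5350 g/cm³) = 4.308 × 10^-23 cm³.
a = (4.308 × 10^-23)^(1/3) = 3.506 × 10^-8 cm = 351 pm.

351 pm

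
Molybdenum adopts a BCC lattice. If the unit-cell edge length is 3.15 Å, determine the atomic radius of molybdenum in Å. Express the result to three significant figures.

1.36 Å

In a BCC lattice, atoms touch along the body diagonal, so √3·a = 4r.
r = √3·a/4 = 1.7321 × 3.15 / 4 = 1.36 Å.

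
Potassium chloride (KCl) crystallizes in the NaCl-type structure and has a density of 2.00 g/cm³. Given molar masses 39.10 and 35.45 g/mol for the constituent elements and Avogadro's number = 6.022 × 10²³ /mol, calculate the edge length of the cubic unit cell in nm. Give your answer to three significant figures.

M(KCl) = 74.55 g/mol; Z = 4 formula units per cell.
a³ = Z·M/(N_A·ρ) = 4 × 74.55 / (6.022 × 10²³ × 2.00) = 2.476 × 10^-22 cm³, so a = 6.279 × 10^-8 cm = 0.628 nm.

0.628 nm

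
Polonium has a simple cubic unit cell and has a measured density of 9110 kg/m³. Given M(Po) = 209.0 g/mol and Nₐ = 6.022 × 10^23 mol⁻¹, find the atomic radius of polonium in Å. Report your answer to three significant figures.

For a simple cubic cell (Z = 1), a³ = Z·M/(N_A·ρ) = 1 × 209.0 / (6.022 × 10²³ × 9.110) = 3.810 × 10^-23 cm³, so a = 3.365 × 10^-8 cm = 3.365 Å.
Atoms touch along the cell edge, so a = 2r, so r = 0.5000 × a = 1.68 Å.

1.68 Å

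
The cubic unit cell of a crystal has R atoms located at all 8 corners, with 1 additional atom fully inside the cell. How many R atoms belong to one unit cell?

2

Corner atoms are shared by 8 cells (1/8 each), interior atoms are unshared.
Net atoms = 8 × 1/8 + 1 = 1 + 1 = 2.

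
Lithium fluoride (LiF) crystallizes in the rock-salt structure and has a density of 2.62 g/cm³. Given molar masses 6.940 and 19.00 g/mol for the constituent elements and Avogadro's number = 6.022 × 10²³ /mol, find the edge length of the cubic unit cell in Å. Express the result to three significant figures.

4.04 Å

M(LiF) = 25.94 g/mol; Z = 4 formula units per cell.
a³ = Z·M/(N_A·ρ) = 4 × 25.94 / (6.022 × 10²³ × 2.62) = 6.576 × 10^-23 cm³, so a = 4.036 × 10^-8 cm = 4.04 Å.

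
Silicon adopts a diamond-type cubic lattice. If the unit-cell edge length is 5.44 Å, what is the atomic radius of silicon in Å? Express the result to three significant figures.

In a diamond cubic lattice, nearest neighbors lie along the body diagonal with √3·a = 8r.
r = √3·a/8 = 1.7321 × 5.44 / 8 = 1.18 Å.

1.18 Å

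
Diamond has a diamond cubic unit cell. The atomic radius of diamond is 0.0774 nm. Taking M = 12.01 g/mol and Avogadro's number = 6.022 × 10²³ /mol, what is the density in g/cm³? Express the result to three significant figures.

3.49 g/cm³

In a diamond cubic lattice, nearest neighbors lie along the body diagonal with √3·a = 8r, giving a = 0.3575 nm = 3.575 × 10^-8 cm.
With Z = 8, ρ = Z·M/(N_A·a³) = 8 × 12.01 / (6.022 × 10²³ × 4.569 × 10^-23) = 3.492 g/cm³.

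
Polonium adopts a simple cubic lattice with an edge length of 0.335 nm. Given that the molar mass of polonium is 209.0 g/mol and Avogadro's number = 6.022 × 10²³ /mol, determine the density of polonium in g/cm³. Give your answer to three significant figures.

A simple cubic unit cell contains Z = 1 atom.
Cell volume: a³ = (0.335 nm)³ = (3.350 × 10^-8 cm)³ = 3.760 × 10^-23 cm³.
ρ = Z·M/(N_A·a³) = 1 × 209.0 / (6.022 × 10²³ × 3.760 × 10^-23) = 9.231 g/cm³.

9.23 g/cm³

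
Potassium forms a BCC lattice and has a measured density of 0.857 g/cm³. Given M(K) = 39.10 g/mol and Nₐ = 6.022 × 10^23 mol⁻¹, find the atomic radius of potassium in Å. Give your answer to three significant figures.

For a BCC cell (Z = 2), a³ = Z·M/(N_A·ρ) = 2 × 39.10 / (6.022 × 10²³ × 0.8570) = 1.515 × 10^-22 cm³, so a = 5.331 × 10^-8 cm = 5.331 Å.
Atoms touch along the body diagonal, so √3·a = 4r, so r = 0.4330 × a = 2.31 Å.

2.31 Å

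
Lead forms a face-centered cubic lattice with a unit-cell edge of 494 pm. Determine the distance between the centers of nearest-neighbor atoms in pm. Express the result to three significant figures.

349 pm

In an FCC structure, atoms touch along the face diagonal, so √2·a = 4r; the nearest-neighbor distance equals 2r = 0.7071·a.
d = 0.7071 × 494 = 349 pm.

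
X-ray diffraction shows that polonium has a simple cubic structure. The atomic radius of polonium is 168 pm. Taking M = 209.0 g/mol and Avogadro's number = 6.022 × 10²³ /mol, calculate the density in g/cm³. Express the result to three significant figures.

9.15 g/cm³

In a simple cubic lattice, atoms touch along the cell edge, so a = 2r, giving a = 336.0 pm = 3.360 × 10^-8 cm.
With Z = 1, ρ = Z·M/(N_A·a³) = 1 × 209.0 / (6.022 × 10²³ × 3.793 × 10^-23) = 9.149 g/cm³.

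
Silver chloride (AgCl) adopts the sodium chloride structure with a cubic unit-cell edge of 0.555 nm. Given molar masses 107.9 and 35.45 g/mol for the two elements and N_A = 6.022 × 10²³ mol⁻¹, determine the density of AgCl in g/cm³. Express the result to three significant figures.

5.57 g/cm³

The sodium chloride structure contains Z = 4 formula units per cell; M(AgCl) = 107.9 + 35.45 = 143.35 g/mol.
a³ = (5.550 × 10^-8 cm)³ = 1.710 × 10^-22 cm³.
ρ = 4 × 143.35 / (6.022 × 10²³ × 1.710 × 10^-22) = 5.570 g/cm³.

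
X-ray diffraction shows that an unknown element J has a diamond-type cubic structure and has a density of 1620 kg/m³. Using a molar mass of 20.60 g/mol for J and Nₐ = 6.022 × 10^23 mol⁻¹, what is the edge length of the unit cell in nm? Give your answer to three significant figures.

With Z = 8 atoms per diamond cubic cell, a³ = Z·M/(N_A·ρ) = 8 × 20.60 / (6.022 × 10²³ × 1.620 g/cm³) = 1.689 × 10^-22 cm³.
a = (1.689 × 10^-22)^(1/3) = 5.528 × 10^-8 cm = 0.553 nm.

0.553 nm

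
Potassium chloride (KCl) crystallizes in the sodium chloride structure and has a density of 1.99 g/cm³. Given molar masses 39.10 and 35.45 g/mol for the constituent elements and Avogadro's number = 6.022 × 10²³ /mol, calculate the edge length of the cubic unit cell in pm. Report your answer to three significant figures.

M(KCl) = 74.55 g/mol; Z = 4 formula units per cell.
a³ = Z·M/(N_A·ρ) = 4 × 74.55 / (6.022 × 10²³ × 1.99) = 2.488 × 10^-22 cm³, so a = 6.290 × 10^-8 cm = 629 pm.

629 pm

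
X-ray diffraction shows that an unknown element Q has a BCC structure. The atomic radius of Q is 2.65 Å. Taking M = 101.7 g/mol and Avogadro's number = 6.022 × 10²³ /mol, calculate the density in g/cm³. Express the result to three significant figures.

1.47 g/cm³

In a BCC lattice, atoms touch along the body diagonal, so √3·a = 4r, giving a = 6.120 Å = 6.120 × 10^-8 cm.
With Z = 2, ρ = Z·M/(N_A·a³) = 2 × 101.7 / (6.022 × 10²³ × 2.292 × 10^-22) = 1.474 g/cm³.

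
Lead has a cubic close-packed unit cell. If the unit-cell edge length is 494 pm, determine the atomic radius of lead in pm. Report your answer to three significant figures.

In an FCC lattice, atoms touch along the face diagonal, so √2·a = 4r.
r = √2·a/4 = 1.4142 × 494 / 4 = 175 pm.

175 pm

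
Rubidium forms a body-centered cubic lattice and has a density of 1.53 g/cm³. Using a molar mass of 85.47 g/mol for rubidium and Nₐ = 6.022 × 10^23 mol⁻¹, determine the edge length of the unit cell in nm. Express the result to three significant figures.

0.570 nm

With Z = 2 atoms per BCC cell, a³ = Z·M/(N_A·ρ) = 2 × 85.47 / (6.022 × 10²³ × 1.530 g/cm³) = 1.855 × 10^-22 cm³.
a = (1.855 × 10^-22)^(1/3) = 5.703 × 10^-8 cm = 0.570 nm.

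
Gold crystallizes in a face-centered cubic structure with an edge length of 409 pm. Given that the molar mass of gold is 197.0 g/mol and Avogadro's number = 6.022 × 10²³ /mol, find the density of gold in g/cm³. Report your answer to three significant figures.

An FCC unit cell contains Z = 4 atoms.
Cell volume: a³ = (409 pm)³ = (4.090 × 10^-8 cm)³ = 6.842 × 10^-23 cm³.
ρ = Z·M/(N_A·a³) = 4 × 197.0 / (6.022 × 10²³ × 6.842 × 10^-23) = 19.13 g/cm³.

19.1 g/cm³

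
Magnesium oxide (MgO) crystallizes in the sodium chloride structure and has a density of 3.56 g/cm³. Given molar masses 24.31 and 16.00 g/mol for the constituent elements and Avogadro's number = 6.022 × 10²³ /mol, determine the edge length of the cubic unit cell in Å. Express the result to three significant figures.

4.22 Å

M(MgO) = 40.31 g/mol; Z = 4 formula units per cell.
a³ = Z·M/(N_A·ρ) = 4 × 40.31 / (6.022 × 10²³ × 3.56) = 7.521 × 10^-23 cm³, so a = 4.221 × 10^-8 cm = 4.22 Å.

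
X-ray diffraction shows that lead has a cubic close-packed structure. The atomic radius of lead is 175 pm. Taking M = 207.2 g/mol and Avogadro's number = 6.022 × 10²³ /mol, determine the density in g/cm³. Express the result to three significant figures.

11.3 g/cm³

In an FCC lattice, atoms touch along the face diagonal, so √2·a = 4r, giving a = 495.0 pm = 4.950 × 10^-8 cm.
With Z = 4, ρ = Z·M/(N_A·a³) = 4 × 207.2 / (6.022 × 10²³ × 1.213 × 10^-22) = 11.35 g/cm³.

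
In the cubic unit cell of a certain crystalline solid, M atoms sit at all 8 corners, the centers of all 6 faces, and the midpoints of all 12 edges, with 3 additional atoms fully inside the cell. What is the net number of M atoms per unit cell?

10

Corner atoms are shared by 8 cells (1/8 each), face atoms by 2 (1/2 each), edge atoms by 4 (1/4 each), interior atoms are unshared.
Net atoms = 8 × 1/8 + 6 × 1/2 + 12 × 1/4 + 3 = 1 + 3 + 3 + 3 = 10.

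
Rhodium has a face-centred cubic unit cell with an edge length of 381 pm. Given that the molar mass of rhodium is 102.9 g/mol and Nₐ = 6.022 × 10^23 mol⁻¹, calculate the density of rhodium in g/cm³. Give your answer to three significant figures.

An FCC unit cell contains Z = 4 atoms.
Cell volume: a³ = (381 pm)³ = (3.810 × 10^-8 cm)³ = 5.531 × 10^-23 cm³.
ρ = Z·M/(N_A·a³) = 4 × 102.9 / (6.022 × 10²³ × 5.531 × 10^-23) = 12.36 g/cm³.

12.4 g/cm³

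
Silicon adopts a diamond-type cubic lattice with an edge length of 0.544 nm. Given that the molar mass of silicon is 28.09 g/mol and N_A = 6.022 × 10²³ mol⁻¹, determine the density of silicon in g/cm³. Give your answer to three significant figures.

A diamond cubic unit cell contains Z = 8 atoms.
Cell volume: a³ = (0.544 nm)³ = (5.440 × 10^-8 cm)³ = 1.610 × 10^-22 cm³.
ρ = Z·M/(N_A·a³) = 8 × 28.09 / (6.022 × 10²³ × 1.610 × 10^-22) = 2.318 g/cm³.

2.32 g/cm³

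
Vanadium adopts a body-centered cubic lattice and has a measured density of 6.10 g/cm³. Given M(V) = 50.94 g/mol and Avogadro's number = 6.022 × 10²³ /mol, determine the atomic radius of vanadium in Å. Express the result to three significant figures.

For a BCC cell (Z = 2), a³ = Z·M/(N_A·ρ) = 2 × 50.94 / (6.022 × 10²³ × 6.100) = 2.773 × 10^-23 cm³, so a = 3.027 × 10^-8 cm = 3.027 Å.
Atoms touch along the body diagonal, so √3·a = 4r, so r = 0.4330 × a = 1.31 Å.

1.31 Å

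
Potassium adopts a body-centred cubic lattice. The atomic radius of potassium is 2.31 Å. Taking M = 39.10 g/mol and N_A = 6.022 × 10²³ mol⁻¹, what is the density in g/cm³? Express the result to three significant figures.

In a BCC lattice, atoms touch along the body diagonal, so √3·a = 4r, giving a = 5.335 Å = 5.335 × 10^-8 cm.
With Z = 2, ρ = Z·M/(N_A·a³) = 2 × 39.10 / (6.022 × 10²³ × 1.518 × 10^-22) = 0.8553 g/cm³.

0.855 g/cm³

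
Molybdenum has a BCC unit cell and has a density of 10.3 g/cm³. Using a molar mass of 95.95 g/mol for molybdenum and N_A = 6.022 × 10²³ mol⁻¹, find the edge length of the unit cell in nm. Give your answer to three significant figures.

With Z = 2 atoms per BCC cell, a³ = Z·M/(N_A·ρ) = 2 × 95.95 / (6.022 × 10²³ × 10.30 g/cm³) = 3.094 × 10^-23 cm³.
a = (3.094 × 10^-23)^(1/3) = 3.139 × 10^-8 cm = 0.314 nm.

0.314 nm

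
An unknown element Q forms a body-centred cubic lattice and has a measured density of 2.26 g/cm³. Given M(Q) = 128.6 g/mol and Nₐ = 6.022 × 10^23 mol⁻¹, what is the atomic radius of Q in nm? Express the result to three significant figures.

For a BCC cell (Z = 2), a³ = Z·M/(N_A·ρ) = 2 × 128.6 / (6.022 × 10²³ × 2.260) = 1.890 × 10^-22 cm³, so a = 5.739 × 10^-8 cm = 0.5739 nm.
Atoms touch along the body diagonal, so √3·a = 4r, so r = 0.4330 × a = 0.248 nm.

0.248 nm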